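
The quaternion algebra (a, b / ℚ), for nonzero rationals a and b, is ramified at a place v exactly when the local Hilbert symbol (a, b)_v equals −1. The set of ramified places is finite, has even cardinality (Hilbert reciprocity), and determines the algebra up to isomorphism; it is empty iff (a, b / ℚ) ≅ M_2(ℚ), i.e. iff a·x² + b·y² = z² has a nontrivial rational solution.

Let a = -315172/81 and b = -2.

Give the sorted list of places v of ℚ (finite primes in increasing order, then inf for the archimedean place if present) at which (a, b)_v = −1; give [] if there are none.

[2, 13, 29, inf]

(a, b) ≡ (-78793, -2) mod (ℚ^×)²; places V = {2, 3, 11, 13, 19, 29, ∞}.
(a,b)_∞: sgn(-78793)=−, sgn(-2)=−, so -1.
(a,b)_19: α=1, u≡15; β=0, v≡17 (mod 19); (15|19)=-1, (17|19)=+1; sign (−1)^0·-1^0·+1^1 = +1.
(a,b)_3: α=-4, u≡2; β=0, v≡1 (mod 3); (2|3)=-1, (1|3)=+1; sign (−1)^0·-1^0·+1^-4 = +1.
(a,b)_2: α=2, β=1; u≡7, v≡7 (mod 8); ε(u)ε(v)=1·1, αω(v)=2·0, βω(u)=1·0; sum ≡ 1  ⇒  -1.
(a,b)_29: α=1, u≡23; β=0, v≡27 (mod 29); (23|29)=+1, (27|29)=-1; sign (−1)^0·+1^0·-1^1 = -1.
(a,b)_13: α=1, u≡9; β=0, v≡11 (mod 13); (9|13)=+1, (11|13)=-1; sign (−1)^0·+1^0·-1^1 = -1.
(a,b)_11: α=1, u≡9; β=0, v≡9 (mod 11); (9|11)=+1, (9|11)=+1; sign (−1)^0·+1^0·+1^1 = +1.
(-78793, -2 / ℚ) ramifies at {2, 13, 29, ∞}: a division algebra.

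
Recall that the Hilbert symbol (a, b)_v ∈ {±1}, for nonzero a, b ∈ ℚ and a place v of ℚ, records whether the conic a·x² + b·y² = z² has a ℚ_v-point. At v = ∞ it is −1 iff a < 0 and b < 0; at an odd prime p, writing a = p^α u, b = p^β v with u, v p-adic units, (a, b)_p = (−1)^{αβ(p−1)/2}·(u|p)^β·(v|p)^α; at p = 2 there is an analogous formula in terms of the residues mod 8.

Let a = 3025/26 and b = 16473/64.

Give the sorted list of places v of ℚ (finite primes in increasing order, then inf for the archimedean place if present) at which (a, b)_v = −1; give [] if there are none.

[3, 13]

Mod squares: a ≡ 26, b ≡ 57. Check v ∈ {∞, 2, 3, 5, 11, 13, 17, 19}.
v=11: a=11^2·(≡9), b=11^0·(≡8) mod 11; (9|11)=+1, (8|11)=-1; (−1)^{2·0·5}·(+1)^0·(-1)^2 = +1.
v=17: a=17^0·(≡15), b=17^2·(≡7) mod 17; (15|17)=+1, (7|17)=-1; (−1)^{0·2·8}·(+1)^2·(-1)^0 = +1.
v=5: a=5^2·(≡1), b=5^0·(≡2) mod 5; (1|5)=+1, (2|5)=-1; (−1)^{2·0·2}·(+1)^0·(-1)^2 = +1.
v=3: a=3^0·(≡2), b=3^1·(≡1) mod 3; (2|3)=-1, (1|3)=+1; (−1)^{0·1·1}·(-1)^1·(+1)^0 = -1.
v=19: a=19^0·(≡6), b=19^1·(≡18) mod 19; (6|19)=+1, (18|19)=-1; (−1)^{0·1·9}·(+1)^1·(-1)^0 = +1.
v=2: v_2(a)=-1, v_2(b)=-6; units ≡ 5, 1 (mod 8); ε·ε+αω+βω = 0·0+-1·0+-6·1 ≡ 0  ⇒  (a,b)_2 = +1.
v=∞: 26 > 0 and 57 > 0  ⇒  (a,b)_∞ = +1.
v=13: a=13^-1·(≡11), b=13^0·(≡11) mod 13; (11|13)=-1, (11|13)=-1; (−1)^{-1·0·6}·(-1)^0·(-1)^-1 = -1.
|Ram(26, 57)| = 2, even; anisotropic at {3, 13}.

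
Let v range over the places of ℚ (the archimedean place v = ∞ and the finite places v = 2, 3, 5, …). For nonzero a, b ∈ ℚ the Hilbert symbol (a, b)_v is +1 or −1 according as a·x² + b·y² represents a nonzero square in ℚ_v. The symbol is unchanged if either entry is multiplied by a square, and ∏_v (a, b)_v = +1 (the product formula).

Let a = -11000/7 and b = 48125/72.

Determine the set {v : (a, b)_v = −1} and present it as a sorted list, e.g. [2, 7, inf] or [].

Mod squares: a ≡ -770, b ≡ 154. Check v ∈ {∞, 2, 3, 5, 7, 11}.
v=2: v_2(a)=3, v_2(b)=-3; units ≡ 7, 5 (mod 8); ε·ε+αω+βω = 1·0+3·1+-3·0 ≡ 1  ⇒  (a,b)_2 = -1.
v=3: a=3^0·(≡1), b=3^-2·(≡1) mod 3; (1|3)=+1, (1|3)=+1; (−1)^{0·-2·1}·(+1)^-2·(+1)^0 = +1.
v=∞: -770 < 0 and 154 > 0  ⇒  (a,b)_∞ = +1.
v=7: a=7^-1·(≡4), b=7^1·(≡4) mod 7; (4|7)=+1, (4|7)=+1; (−1)^{-1·1·3}·(+1)^1·(+1)^-1 = -1.
v=5: a=5^3·(≡1), b=5^4·(≡1) mod 5; (1|5)=+1, (1|5)=+1; (−1)^{3·4·2}·(+1)^4·(+1)^3 = +1.
v=11: a=11^1·(≡8), b=11^1·(≡5) mod 11; (8|11)=-1, (5|11)=+1; (−1)^{1·1·5}·(-1)^1·(+1)^1 = +1.
(-770, 154 / ℚ) ramifies at {2, 7}: a division algebra.

[2, 7]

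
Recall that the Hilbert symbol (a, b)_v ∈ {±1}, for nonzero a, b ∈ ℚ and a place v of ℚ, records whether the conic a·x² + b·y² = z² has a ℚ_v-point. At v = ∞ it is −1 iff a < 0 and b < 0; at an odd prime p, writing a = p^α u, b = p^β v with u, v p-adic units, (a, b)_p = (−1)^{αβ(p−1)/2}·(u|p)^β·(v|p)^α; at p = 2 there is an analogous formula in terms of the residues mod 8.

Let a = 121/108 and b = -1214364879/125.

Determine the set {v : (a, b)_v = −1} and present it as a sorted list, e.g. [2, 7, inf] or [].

[5, 7, 19, 29]

Mod squares: a ≡ 3, b ≡ -443555. Check v ∈ {∞, 2, 3, 5, 7, 11, 13, 19, 23, 29}.
v=5: a=5^0·(≡2), b=5^-3·(≡1) mod 5; (2|5)=-1, (1|5)=+1; (−1)^{0·-3·2}·(-1)^-3·(+1)^0 = -1.
v=3: a=3^-3·(≡1), b=3^4·(≡1) mod 3; (1|3)=+1, (1|3)=+1; (−1)^{-3·4·1}·(+1)^4·(+1)^-3 = +1.
v=11: a=11^2·(≡5), b=11^0·(≡5) mod 11; (5|11)=+1, (5|11)=+1; (−1)^{2·0·5}·(+1)^0·(+1)^2 = +1.
v=29: a=29^0·(≡3), b=29^1·(≡21) mod 29; (3|29)=-1, (21|29)=-1; (−1)^{0·1·14}·(-1)^1·(-1)^0 = -1.
v=7: a=7^0·(≡3), b=7^1·(≡5) mod 7; (3|7)=-1, (5|7)=-1; (−1)^{0·1·3}·(-1)^1·(-1)^0 = -1.
v=2: v_2(a)=-2, v_2(b)=0; units ≡ 3, 5 (mod 8); ε·ε+αω+βω = 1·0+-2·1+0·1 ≡ 0  ⇒  (a,b)_2 = +1.
v=23: a=23^0·(≡9), b=23^1·(≡12) mod 23; (9|23)=+1, (12|23)=+1; (−1)^{0·1·11}·(+1)^1·(+1)^0 = +1.
v=19: a=19^0·(≡2), b=19^1·(≡11) mod 19; (2|19)=-1, (11|19)=+1; (−1)^{0·1·9}·(-1)^1·(+1)^0 = -1.
v=∞: 3 > 0 and -443555 < 0  ⇒  (a,b)_∞ = +1.
v=13: a=13^0·(≡1), b=13^2·(≡2) mod 13; (1|13)=+1, (2|13)=-1; (−1)^{0·2·6}·(+1)^2·(-1)^0 = +1.
|Ram(3, -443555)| = 4, even; anisotropic at {5, 7, 19, 29}.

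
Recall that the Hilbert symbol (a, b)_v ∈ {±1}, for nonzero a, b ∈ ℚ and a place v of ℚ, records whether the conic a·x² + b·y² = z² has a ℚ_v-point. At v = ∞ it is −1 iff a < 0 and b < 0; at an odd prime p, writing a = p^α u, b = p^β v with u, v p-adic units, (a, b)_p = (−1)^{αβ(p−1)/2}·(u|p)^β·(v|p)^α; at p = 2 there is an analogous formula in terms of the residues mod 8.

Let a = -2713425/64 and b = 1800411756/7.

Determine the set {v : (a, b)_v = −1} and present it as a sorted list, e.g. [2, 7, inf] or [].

[7, 29]

(a, b) ≡ (-897, 154077) mod (ℚ^×)²; places V = {2, 3, 5, 7, 11, 13, 23, 29, ∞}.
(a,b)_23: α=1, u≡20; β=1, v≡16 (mod 23); (20|23)=-1, (16|23)=+1; sign (−1)^1·-1^1·+1^1 = +1.
(a,b)_7: α=0, u≡6; β=-1, v≡3 (mod 7); (6|7)=-1, (3|7)=-1; sign (−1)^0·-1^-1·-1^0 = -1.
(a,b)_13: α=1, u≡10; β=2, v≡12 (mod 13); (10|13)=+1, (12|13)=+1; sign (−1)^0·+1^2·+1^1 = +1.
(a,b)_3: α=1, u≡1; β=1, v≡2 (mod 3); (1|3)=+1, (2|3)=-1; sign (−1)^1·+1^1·-1^1 = +1.
(a,b)_29: α=0, u≡3; β=1, v≡28 (mod 29); (3|29)=-1, (28|29)=+1; sign (−1)^0·-1^1·+1^0 = -1.
(a,b)_11: α=2, u≡9; β=3, v≡4 (mod 11); (9|11)=+1, (4|11)=+1; sign (−1)^0·+1^3·+1^2 = +1.
(a,b)_5: α=2, u≡2; β=0, v≡3 (mod 5); (2|5)=-1, (3|5)=-1; sign (−1)^0·-1^0·-1^2 = +1.
(a,b)_2: α=-6, β=2; u≡7, v≡5 (mod 8); ε(u)ε(v)=1·0, αω(v)=-6·1, βω(u)=2·0; sum ≡ 0  ⇒  +1.
(a,b)_∞: sgn(-897)=−, sgn(154077)=+, so +1.
Ram(-897, 154077) = {7, 29}; no ℚ_7-point on the conic.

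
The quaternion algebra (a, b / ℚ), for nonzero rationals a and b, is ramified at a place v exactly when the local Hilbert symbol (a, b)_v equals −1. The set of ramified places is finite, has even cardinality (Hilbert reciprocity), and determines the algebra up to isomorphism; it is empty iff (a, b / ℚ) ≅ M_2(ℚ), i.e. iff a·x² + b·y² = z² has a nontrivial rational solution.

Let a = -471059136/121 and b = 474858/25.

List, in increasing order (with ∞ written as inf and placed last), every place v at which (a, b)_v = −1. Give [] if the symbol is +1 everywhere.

(a, b) ≡ (-851, 52762) mod (ℚ^×)²; places V = {2, 3, 5, 11, 23, 31, 37, ∞}.
(a,b)_5: α=0, u≡4; β=-2, v≡3 (mod 5); (4|5)=+1, (3|5)=-1; sign (−1)^0·+1^-2·-1^0 = +1.
(a,b)_11: α=-2, u≡2; β=0, v≡7 (mod 11); (2|11)=-1, (7|11)=-1; sign (−1)^0·-1^0·-1^-2 = +1.
(a,b)_2: α=6, β=1; u≡5, v≡5 (mod 8); ε(u)ε(v)=0·0, αω(v)=6·1, βω(u)=1·1; sum ≡ 1  ⇒  -1.
(a,b)_23: α=1, u≡4; β=1, v≡19 (mod 23); (4|23)=+1, (19|23)=-1; sign (−1)^1·+1^1·-1^1 = +1.
(a,b)_∞: sgn(-851)=−, sgn(52762)=+, so +1.
(a,b)_3: α=2, u≡1; β=2, v≡1 (mod 3); (1|3)=+1, (1|3)=+1; sign (−1)^0·+1^2·+1^2 = +1.
(a,b)_37: α=1, u≡15; β=1, v≡22 (mod 37); (15|37)=-1, (22|37)=-1; sign (−1)^0·-1^1·-1^1 = +1.
(a,b)_31: α=2, u≡22; β=1, v≡20 (mod 31); (22|31)=-1, (20|31)=+1; sign (−1)^0·-1^1·+1^2 = -1.
(-851, 52762 / ℚ) ramifies at {2, 31}: a division algebra.

[2, 31]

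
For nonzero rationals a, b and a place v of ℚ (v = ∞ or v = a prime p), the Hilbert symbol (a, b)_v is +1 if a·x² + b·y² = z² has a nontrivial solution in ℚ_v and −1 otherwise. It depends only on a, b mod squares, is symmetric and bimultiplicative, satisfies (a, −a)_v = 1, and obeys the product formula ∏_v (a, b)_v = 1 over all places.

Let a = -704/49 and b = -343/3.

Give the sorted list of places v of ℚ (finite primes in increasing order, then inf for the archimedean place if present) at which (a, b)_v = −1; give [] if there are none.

(a, b) ≡ (-11, -21) mod (ℚ^×)²; places V = {2, 3, 7, 11, ∞}.
(a,b)_∞: sgn(-11)=−, sgn(-21)=−, so -1.
(a,b)_2: α=6, β=0; u≡5, v≡3 (mod 8); ε(u)ε(v)=0·1, αω(v)=6·1, βω(u)=0·1; sum ≡ 0  ⇒  +1.
(a,b)_7: α=-2, u≡3; β=3, v≡2 (mod 7); (3|7)=-1, (2|7)=+1; sign (−1)^0·-1^3·+1^-2 = -1.
(a,b)_3: α=0, u≡1; β=-1, v≡2 (mod 3); (1|3)=+1, (2|3)=-1; sign (−1)^0·+1^-1·-1^0 = +1.
(a,b)_11: α=1, u≡7; β=0, v≡3 (mod 11); (7|11)=-1, (3|11)=+1; sign (−1)^0·-1^0·+1^1 = +1.
|Ram(-11, -21)| = 2, even; anisotropic at {7, ∞}.

[7, inf]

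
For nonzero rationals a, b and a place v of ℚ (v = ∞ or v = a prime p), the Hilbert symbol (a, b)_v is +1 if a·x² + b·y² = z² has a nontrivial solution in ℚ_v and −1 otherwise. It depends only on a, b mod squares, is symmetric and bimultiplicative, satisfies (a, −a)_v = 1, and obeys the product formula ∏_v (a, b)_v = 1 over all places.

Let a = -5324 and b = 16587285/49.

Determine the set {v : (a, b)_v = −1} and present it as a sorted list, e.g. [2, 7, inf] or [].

[13, 19]

(a, b) ≡ (-11, 137085) mod (ℚ^×)²; places V = {2, 3, 5, 7, 11, 13, 19, 37, ∞}.
(a,b)_∞: sgn(-11)=−, sgn(137085)=+, so +1.
(a,b)_37: α=0, u≡4; β=1, v≡35 (mod 37); (4|37)=+1, (35|37)=-1; sign (−1)^0·+1^1·-1^0 = +1.
(a,b)_13: α=0, u≡6; β=1, v≡6 (mod 13); (6|13)=-1, (6|13)=-1; sign (−1)^0·-1^1·-1^0 = -1.
(a,b)_11: α=3, u≡7; β=2, v≡5 (mod 11); (7|11)=-1, (5|11)=+1; sign (−1)^0·-1^2·+1^3 = +1.
(a,b)_3: α=0, u≡1; β=1, v≡2 (mod 3); (1|3)=+1, (2|3)=-1; sign (−1)^0·+1^1·-1^0 = +1.
(a,b)_19: α=0, u≡15; β=1, v≡2 (mod 19); (15|19)=-1, (2|19)=-1; sign (−1)^0·-1^1·-1^0 = -1.
(a,b)_7: α=0, u≡3; β=-2, v≡1 (mod 7); (3|7)=-1, (1|7)=+1; sign (−1)^0·-1^-2·+1^0 = +1.
(a,b)_5: α=0, u≡1; β=1, v≡3 (mod 5); (1|5)=+1, (3|5)=-1; sign (−1)^0·+1^1·-1^0 = +1.
(a,b)_2: α=2, β=0; u≡5, v≡5 (mod 8); ε(u)ε(v)=0·0, αω(v)=2·1, βω(u)=0·1; sum ≡ 0  ⇒  +1.
|Ram(-11, 137085)| = 2, even; anisotropic at {13, 19}.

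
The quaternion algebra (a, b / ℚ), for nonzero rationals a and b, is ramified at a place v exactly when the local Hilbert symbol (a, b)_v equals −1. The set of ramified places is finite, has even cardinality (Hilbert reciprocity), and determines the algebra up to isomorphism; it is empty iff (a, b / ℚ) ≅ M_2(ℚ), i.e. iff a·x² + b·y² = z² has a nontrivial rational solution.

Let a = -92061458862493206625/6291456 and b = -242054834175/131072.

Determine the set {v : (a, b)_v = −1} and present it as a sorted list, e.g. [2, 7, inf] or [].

(a, b) ≡ (-2310, -14) mod (ℚ^×)²; places V = {2, 3, 5, 7, 11, 23, ∞}.
(a,b)_∞: sgn(-2310)=−, sgn(-14)=−, so -1.
(a,b)_3: α=-1, u≡1; β=2, v≡1 (mod 3); (1|3)=+1, (1|3)=+1; sign (−1)^0·+1^2·+1^-1 = +1.
(a,b)_11: α=3, u≡10; β=2, v≡7 (mod 11); (10|11)=-1, (7|11)=-1; sign (−1)^0·-1^2·-1^3 = -1.
(a,b)_23: α=4, u≡3; β=2, v≡13 (mod 23); (3|23)=+1, (13|23)=+1; sign (−1)^0·+1^2·+1^4 = +1.
(a,b)_5: α=3, u≡2; β=2, v≡4 (mod 5); (2|5)=-1, (4|5)=+1; sign (−1)^0·-1^2·+1^3 = +1.
(a,b)_2: α=-21, β=-17; u≡5, v≡1 (mod 8); ε(u)ε(v)=0·0, αω(v)=-21·0, βω(u)=-17·1; sum ≡ 1  ⇒  -1.
(a,b)_7: α=11, u≡3; β=5, v≡5 (mod 7); (3|7)=-1, (5|7)=-1; sign (−1)^1·-1^5·-1^11 = -1.
Ram(-2310, -14) = {2, 7, 11, ∞}; no ℚ_2-point on the conic.

[2, 7, 11, inf]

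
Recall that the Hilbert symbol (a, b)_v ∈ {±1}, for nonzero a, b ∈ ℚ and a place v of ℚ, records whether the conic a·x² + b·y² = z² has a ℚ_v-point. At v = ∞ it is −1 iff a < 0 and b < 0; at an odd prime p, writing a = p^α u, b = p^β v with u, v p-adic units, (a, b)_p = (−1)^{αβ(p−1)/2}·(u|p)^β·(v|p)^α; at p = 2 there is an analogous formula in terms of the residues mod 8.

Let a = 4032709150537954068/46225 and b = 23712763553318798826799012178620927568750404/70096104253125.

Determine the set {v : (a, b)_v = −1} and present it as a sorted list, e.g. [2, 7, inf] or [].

[3, 5, 13, 17, 19, 29]

(a, b) ≡ (7917, 327845) mod (ℚ^×)²; places V = {2, 3, 5, 7, 13, 17, 19, 23, 29, 31, 37, 43, ∞}.
(a,b)_23: α=2, u≡19; β=4, v≡2 (mod 23); (19|23)=-1, (2|23)=+1; sign (−1)^0·-1^4·+1^2 = +1.
(a,b)_37: α=0, u≡1; β=2, v≡28 (mod 37); (1|37)=+1, (28|37)=+1; sign (−1)^0·+1^2·+1^0 = +1.
(a,b)_43: α=-2, u≡28; β=-4, v≡36 (mod 43); (28|43)=-1, (36|43)=+1; sign (−1)^0·-1^-4·+1^-2 = +1.
(a,b)_31: α=2, u≡23; β=4, v≡14 (mod 31); (23|31)=-1, (14|31)=+1; sign (−1)^0·-1^4·+1^2 = +1.
(a,b)_7: α=5, u≡4; β=11, v≡6 (mod 7); (4|7)=+1, (6|7)=-1; sign (−1)^1·+1^11·-1^5 = +1.
(a,b)_3: α=1, u≡2; β=-8, v≡2 (mod 3); (2|3)=-1, (2|3)=-1; sign (−1)^0·-1^-8·-1^1 = -1.
(a,b)_19: α=2, u≡8; β=5, v≡14 (mod 19); (8|19)=-1, (14|19)=-1; sign (−1)^0·-1^5·-1^2 = -1.
(a,b)_29: α=1, u≡3; β=3, v≡6 (mod 29); (3|29)=-1, (6|29)=+1; sign (−1)^0·-1^3·+1^1 = -1.
(a,b)_17: α=2, u≡10; β=3, v≡7 (mod 17); (10|17)=-1, (7|17)=-1; sign (−1)^0·-1^3·-1^2 = -1.
(a,b)_2: α=2, β=2; u≡5, v≡5 (mod 8); ε(u)ε(v)=0·0, αω(v)=2·1, βω(u)=2·1; sum ≡ 0  ⇒  +1.
(a,b)_13: α=1, u≡7; β=4, v≡8 (mod 13); (7|13)=-1, (8|13)=-1; sign (−1)^0·-1^4·-1^1 = -1.
(a,b)_5: α=-2, u≡2; β=-5, v≡4 (mod 5); (2|5)=-1, (4|5)=+1; sign (−1)^0·-1^-5·+1^-2 = -1.
(a,b)_∞: sgn(7917)=+, sgn(327845)=+, so +1.
(7917, 327845 / ℚ) ramifies at {3, 5, 13, 17, 19, 29}: a division algebra.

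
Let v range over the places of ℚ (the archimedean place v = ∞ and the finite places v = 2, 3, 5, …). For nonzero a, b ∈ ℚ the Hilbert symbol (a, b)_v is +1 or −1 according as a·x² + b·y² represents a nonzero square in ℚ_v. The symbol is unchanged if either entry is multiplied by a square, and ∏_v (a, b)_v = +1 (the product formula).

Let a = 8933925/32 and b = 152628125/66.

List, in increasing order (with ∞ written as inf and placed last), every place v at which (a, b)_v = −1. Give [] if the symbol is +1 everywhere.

Mod squares: a ≡ 14586, b ≡ 330. Check v ∈ {∞, 2, 3, 5, 7, 11, 13, 17}.
v=11: a=11^1·(≡10), b=11^-1·(≡2) mod 11; (10|11)=-1, (2|11)=-1; (−1)^{1·-1·5}·(-1)^-1·(-1)^1 = -1.
v=2: v_2(a)=-5, v_2(b)=-1; units ≡ 5, 5 (mod 8); ε·ε+αω+βω = 0·0+-5·1+-1·1 ≡ 0  ⇒  (a,b)_2 = +1.
v=7: a=7^2·(≡6), b=7^0·(≡2) mod 7; (6|7)=-1, (2|7)=+1; (−1)^{2·0·3}·(-1)^0·(+1)^2 = +1.
v=5: a=5^2·(≡1), b=5^5·(≡1) mod 5; (1|5)=+1, (1|5)=+1; (−1)^{2·5·2}·(+1)^5·(+1)^2 = +1.
v=13: a=13^1·(≡1), b=13^2·(≡2) mod 13; (1|13)=+1, (2|13)=-1; (−1)^{1·2·6}·(+1)^2·(-1)^1 = -1.
v=3: a=3^1·(≡2), b=3^-1·(≡2) mod 3; (2|3)=-1, (2|3)=-1; (−1)^{1·-1·1}·(-1)^-1·(-1)^1 = -1.
v=∞: 14586 > 0 and 330 > 0  ⇒  (a,b)_∞ = +1.
v=17: a=17^1·(≡15), b=17^2·(≡7) mod 17; (15|17)=+1, (7|17)=-1; (−1)^{1·2·8}·(+1)^2·(-1)^1 = -1.
|Ram(14586, 330)| = 4, even; anisotropic at {3, 11, 13, 17}.

[3, 11, 13, 17]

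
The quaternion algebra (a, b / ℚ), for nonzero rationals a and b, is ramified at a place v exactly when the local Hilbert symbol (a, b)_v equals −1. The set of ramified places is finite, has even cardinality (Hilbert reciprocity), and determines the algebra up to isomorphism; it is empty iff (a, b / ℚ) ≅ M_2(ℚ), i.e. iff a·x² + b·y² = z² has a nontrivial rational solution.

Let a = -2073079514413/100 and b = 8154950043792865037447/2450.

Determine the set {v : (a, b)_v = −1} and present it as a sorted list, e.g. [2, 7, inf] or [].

(a, b) ≡ (-20677, 1054) mod (ℚ^×)²; places V = {2, 5, 7, 17, 19, 23, 29, 31, ∞}.
(a,b)_29: α=1, u≡10; β=2, v≡26 (mod 29); (10|29)=-1, (26|29)=-1; sign (−1)^0·-1^2·-1^1 = -1.
(a,b)_∞: sgn(-20677)=−, sgn(1054)=+, so +1.
(a,b)_31: α=3, u≡30; β=5, v≡12 (mod 31); (30|31)=-1, (12|31)=-1; sign (−1)^1·-1^5·-1^3 = -1.
(a,b)_23: α=1, u≡7; β=2, v≡15 (mod 23); (7|23)=-1, (15|23)=-1; sign (−1)^0·-1^2·-1^1 = -1.
(a,b)_7: α=0, u≡1; β=-2, v≡2 (mod 7); (1|7)=+1, (2|7)=+1; sign (−1)^0·+1^-2·+1^0 = +1.
(a,b)_17: α=2, u≡5; β=3, v≡6 (mod 17); (5|17)=-1, (6|17)=-1; sign (−1)^0·-1^3·-1^2 = -1.
(a,b)_19: α=2, u≡13; β=4, v≡9 (mod 19); (13|19)=-1, (9|19)=+1; sign (−1)^0·-1^4·+1^2 = +1.
(a,b)_2: α=-2, β=-1; u≡3, v≡7 (mod 8); ε(u)ε(v)=1·1, αω(v)=-2·0, βω(u)=-1·1; sum ≡ 0  ⇒  +1.
(a,b)_5: α=-2, u≡3; β=-2, v≡4 (mod 5); (3|5)=-1, (4|5)=+1; sign (−1)^0·-1^-2·+1^-2 = +1.
(-20677, 1054 / ℚ) ramifies at {17, 23, 29, 31}: a division algebra.

[17, 23, 29, 31]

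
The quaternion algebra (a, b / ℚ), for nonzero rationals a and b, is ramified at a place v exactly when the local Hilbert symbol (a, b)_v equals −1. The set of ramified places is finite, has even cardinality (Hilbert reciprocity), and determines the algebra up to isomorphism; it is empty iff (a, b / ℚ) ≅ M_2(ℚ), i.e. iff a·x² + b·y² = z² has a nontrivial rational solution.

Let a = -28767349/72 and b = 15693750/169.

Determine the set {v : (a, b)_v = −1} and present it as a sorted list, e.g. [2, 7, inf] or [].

(a, b) ≡ (-1178, 310) mod (ℚ^×)²; places V = {2, 3, 5, 13, 17, 19, 31, ∞}.
(a,b)_31: α=1, u≡13; β=1, v≡28 (mod 31); (13|31)=-1, (28|31)=+1; sign (−1)^1·-1^1·+1^1 = +1.
(a,b)_3: α=-2, u≡1; β=4, v≡1 (mod 3); (1|3)=+1, (1|3)=+1; sign (−1)^0·+1^4·+1^-2 = +1.
(a,b)_17: α=2, u≡7; β=0, v≡4 (mod 17); (7|17)=-1, (4|17)=+1; sign (−1)^0·-1^0·+1^2 = +1.
(a,b)_5: α=0, u≡3; β=5, v≡3 (mod 5); (3|5)=-1, (3|5)=-1; sign (−1)^0·-1^5·-1^0 = -1.
(a,b)_13: α=2, u≡2; β=-2, v≡7 (mod 13); (2|13)=-1, (7|13)=-1; sign (−1)^0·-1^-2·-1^2 = +1.
(a,b)_∞: sgn(-1178)=−, sgn(310)=+, so +1.
(a,b)_2: α=-3, β=1; u≡3, v≡3 (mod 8); ε(u)ε(v)=1·1, αω(v)=-3·1, βω(u)=1·1; sum ≡ 1  ⇒  -1.
(a,b)_19: α=1, u≡14; β=0, v≡11 (mod 19); (14|19)=-1, (11|19)=+1; sign (−1)^0·-1^0·+1^1 = +1.
Ram(-1178, 310) = {2, 5}; no ℚ_2-point on the conic.

[2, 5]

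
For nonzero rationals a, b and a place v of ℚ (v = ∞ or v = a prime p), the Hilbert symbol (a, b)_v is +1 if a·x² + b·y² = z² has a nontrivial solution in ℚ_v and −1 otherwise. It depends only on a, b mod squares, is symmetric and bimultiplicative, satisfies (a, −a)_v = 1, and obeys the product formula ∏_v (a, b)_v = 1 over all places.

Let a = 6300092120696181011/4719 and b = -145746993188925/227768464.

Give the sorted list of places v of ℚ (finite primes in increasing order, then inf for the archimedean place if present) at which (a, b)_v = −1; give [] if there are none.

[13, 17, 31, 41]

Mod squares: a ≡ 760461, b ≡ -20213. Check v ∈ {∞, 2, 3, 5, 7, 11, 13, 17, 29, 31, 37, 41}.
v=37: a=37^3·(≡6), b=37^2·(≡34) mod 37; (6|37)=-1, (34|37)=+1; (−1)^{3·2·18}·(-1)^2·(+1)^3 = +1.
v=31: a=31^1·(≡4), b=31^0·(≡6) mod 31; (4|31)=+1, (6|31)=-1; (−1)^{1·0·15}·(+1)^0·(-1)^1 = -1.
v=5: a=5^0·(≡4), b=5^2·(≡2) mod 5; (4|5)=+1, (2|5)=-1; (−1)^{0·2·2}·(+1)^2·(-1)^0 = +1.
v=2: v_2(a)=0, v_2(b)=-4; units ≡ 5, 3 (mod 8); ε·ε+αω+βω = 0·1+0·1+-4·1 ≡ 0  ⇒  (a,b)_2 = +1.
v=29: a=29^0·(≡28), b=29^1·(≡9) mod 29; (28|29)=+1, (9|29)=+1; (−1)^{0·1·14}·(+1)^1·(+1)^0 = +1.
v=41: a=41^4·(≡15), b=41^1·(≡40) mod 41; (15|41)=-1, (40|41)=+1; (−1)^{4·1·20}·(-1)^1·(+1)^4 = -1.
v=13: a=13^-1·(≡4), b=13^0·(≡2) mod 13; (4|13)=+1, (2|13)=-1; (−1)^{-1·0·6}·(+1)^0·(-1)^-1 = -1.
v=11: a=11^-2·(≡1), b=11^-2·(≡9) mod 11; (1|11)=+1, (9|11)=+1; (−1)^{-2·-2·5}·(+1)^-2·(+1)^-2 = +1.
v=3: a=3^-1·(≡2), b=3^6·(≡1) mod 3; (2|3)=-1, (1|3)=+1; (−1)^{-1·6·1}·(-1)^6·(+1)^-1 = +1.
v=∞: 760461 > 0 and -20213 < 0  ⇒  (a,b)_∞ = +1.
v=17: a=17^5·(≡5), b=17^3·(≡8) mod 17; (5|17)=-1, (8|17)=+1; (−1)^{5·3·8}·(-1)^3·(+1)^5 = -1.
v=7: a=7^0·(≡1), b=7^-6·(≡3) mod 7; (1|7)=+1, (3|7)=-1; (−1)^{0·-6·3}·(+1)^-6·(-1)^0 = +1.
|Ram(760461, -20213)| = 4, even; anisotropic at {13, 17, 31, 41}.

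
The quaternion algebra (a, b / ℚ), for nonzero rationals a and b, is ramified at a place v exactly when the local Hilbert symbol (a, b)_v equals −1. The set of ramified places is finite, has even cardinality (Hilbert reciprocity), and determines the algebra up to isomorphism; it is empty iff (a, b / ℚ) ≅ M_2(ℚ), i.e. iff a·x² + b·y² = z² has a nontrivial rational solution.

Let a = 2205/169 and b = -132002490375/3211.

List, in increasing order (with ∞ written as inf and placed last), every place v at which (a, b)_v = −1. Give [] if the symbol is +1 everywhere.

Mod squares: a ≡ 5, b ≡ -2808485. Check v ∈ {∞, 2, 3, 5, 7, 13, 17, 19, 37, 47}.
v=19: a=19^0·(≡9), b=19^-1·(≡4) mod 19; (9|19)=+1, (4|19)=+1; (−1)^{0·-1·9}·(+1)^-1·(+1)^0 = +1.
v=3: a=3^2·(≡2), b=3^6·(≡1) mod 3; (2|3)=-1, (1|3)=+1; (−1)^{2·6·1}·(-1)^6·(+1)^2 = +1.
v=∞: 5 > 0 and -2808485 < 0  ⇒  (a,b)_∞ = +1.
v=5: a=5^1·(≡4), b=5^3·(≡2) mod 5; (4|5)=+1, (2|5)=-1; (−1)^{1·3·2}·(+1)^3·(-1)^1 = -1.
v=17: a=17^0·(≡5), b=17^1·(≡9) mod 17; (5|17)=-1, (9|17)=+1; (−1)^{0·1·8}·(-1)^1·(+1)^0 = -1.
v=2: v_2(a)=0, v_2(b)=0; units ≡ 5, 3 (mod 8); ε·ε+αω+βω = 0·1+0·1+0·1 ≡ 0  ⇒  (a,b)_2 = +1.
v=37: a=37^0·(≡31), b=37^1·(≡24) mod 37; (31|37)=-1, (24|37)=-1; (−1)^{0·1·18}·(-1)^1·(-1)^0 = -1.
v=7: a=7^2·(≡3), b=7^2·(≡6) mod 7; (3|7)=-1, (6|7)=-1; (−1)^{2·2·3}·(-1)^2·(-1)^2 = +1.
v=47: a=47^0·(≡20), b=47^1·(≡38) mod 47; (20|47)=-1, (38|47)=-1; (−1)^{0·1·23}·(-1)^1·(-1)^0 = -1.
v=13: a=13^-2·(≡8), b=13^-2·(≡4) mod 13; (8|13)=-1, (4|13)=+1; (−1)^{-2·-2·6}·(-1)^-2·(+1)^-2 = +1.
|Ram(5, -2808485)| = 4, even; anisotropic at {5, 17, 37, 47}.

[5, 17, 37, 47]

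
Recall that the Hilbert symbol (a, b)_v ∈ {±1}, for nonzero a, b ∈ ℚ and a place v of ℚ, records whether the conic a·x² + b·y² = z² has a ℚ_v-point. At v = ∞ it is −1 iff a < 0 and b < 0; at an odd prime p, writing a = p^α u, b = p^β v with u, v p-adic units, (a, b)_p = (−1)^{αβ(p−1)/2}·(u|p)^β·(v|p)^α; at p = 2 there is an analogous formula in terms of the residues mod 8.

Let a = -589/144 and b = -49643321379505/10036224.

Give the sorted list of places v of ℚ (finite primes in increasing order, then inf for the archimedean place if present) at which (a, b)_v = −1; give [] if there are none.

Mod squares: a ≡ -589, b ≡ -10105. Check v ∈ {∞, 2, 3, 5, 7, 11, 17, 19, 31, 43, 47}.
v=∞: -589 < 0 and -10105 < 0  ⇒  (a,b)_∞ = -1.
v=2: v_2(a)=-4, v_2(b)=-10; units ≡ 3, 7 (mod 8); ε·ε+αω+βω = 1·1+-4·0+-10·1 ≡ 1  ⇒  (a,b)_2 = -1.
v=5: a=5^0·(≡4), b=5^1·(≡1) mod 5; (4|5)=+1, (1|5)=+1; (−1)^{0·1·2}·(+1)^1·(+1)^0 = +1.
v=17: a=17^0·(≡5), b=17^2·(≡14) mod 17; (5|17)=-1, (14|17)=-1; (−1)^{0·2·8}·(-1)^2·(-1)^0 = +1.
v=11: a=11^0·(≡5), b=11^-2·(≡1) mod 11; (5|11)=+1, (1|11)=+1; (−1)^{0·-2·5}·(+1)^-2·(+1)^0 = +1.
v=31: a=31^1·(≡13), b=31^2·(≡7) mod 31; (13|31)=-1, (7|31)=+1; (−1)^{1·2·15}·(-1)^2·(+1)^1 = +1.
v=43: a=43^0·(≡41), b=43^1·(≡35) mod 43; (41|43)=+1, (35|43)=+1; (−1)^{0·1·21}·(+1)^1·(+1)^0 = +1.
v=7: a=7^0·(≡5), b=7^2·(≡3) mod 7; (5|7)=-1, (3|7)=-1; (−1)^{0·2·3}·(-1)^2·(-1)^0 = +1.
v=47: a=47^0·(≡23), b=47^1·(≡5) mod 47; (23|47)=-1, (5|47)=-1; (−1)^{0·1·23}·(-1)^1·(-1)^0 = -1.
v=3: a=3^-2·(≡2), b=3^-4·(≡2) mod 3; (2|3)=-1, (2|3)=-1; (−1)^{-2·-4·1}·(-1)^-4·(-1)^-2 = +1.
v=19: a=19^1·(≡11), b=19^2·(≡14) mod 19; (11|19)=+1, (14|19)=-1; (−1)^{1·2·9}·(+1)^2·(-1)^1 = -1.
Ram(-589, -10105) = {2, 19, 47, ∞}; no ℚ_2-point on the conic.

[2, 19, 47, inf]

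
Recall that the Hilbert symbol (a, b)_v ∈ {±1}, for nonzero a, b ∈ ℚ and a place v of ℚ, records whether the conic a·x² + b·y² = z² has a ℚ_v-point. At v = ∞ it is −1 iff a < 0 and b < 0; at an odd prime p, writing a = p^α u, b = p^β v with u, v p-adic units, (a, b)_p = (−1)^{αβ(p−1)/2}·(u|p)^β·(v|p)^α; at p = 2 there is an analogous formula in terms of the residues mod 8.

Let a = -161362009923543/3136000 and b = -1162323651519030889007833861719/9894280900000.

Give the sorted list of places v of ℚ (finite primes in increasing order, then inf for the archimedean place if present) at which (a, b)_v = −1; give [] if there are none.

[3, 5, 11, 19, 37, inf]

Mod squares: a ≡ -161697030, b ≡ -69190. Check v ∈ {∞, 2, 3, 5, 7, 11, 13, 17, 19, 29, 31, 37, 41}.
v=11: a=11^1·(≡7), b=11^3·(≡2) mod 11; (7|11)=-1, (2|11)=-1; (−1)^{1·3·5}·(-1)^3·(-1)^1 = -1.
v=29: a=29^0·(≡27), b=29^-2·(≡7) mod 29; (27|29)=-1, (7|29)=+1; (−1)^{0·-2·14}·(-1)^-2·(+1)^0 = +1.
v=2: v_2(a)=-9, v_2(b)=-5; units ≡ 5, 5 (mod 8); ε·ε+αω+βω = 0·0+-9·1+-5·1 ≡ 0  ⇒  (a,b)_2 = +1.
v=3: a=3^11·(≡1), b=3^6·(≡2) mod 3; (1|3)=+1, (2|3)=-1; (−1)^{11·6·1}·(+1)^6·(-1)^11 = -1.
v=7: a=7^-2·(≡2), b=7^-6·(≡6) mod 7; (2|7)=+1, (6|7)=-1; (−1)^{-2·-6·3}·(+1)^-6·(-1)^-2 = +1.
v=13: a=13^2·(≡4), b=13^4·(≡1) mod 13; (4|13)=+1, (1|13)=+1; (−1)^{2·4·6}·(+1)^4·(+1)^2 = +1.
v=5: a=5^-3·(≡4), b=5^-5·(≡2) mod 5; (4|5)=+1, (2|5)=-1; (−1)^{-3·-5·2}·(+1)^-5·(-1)^-3 = -1.
v=37: a=37^1·(≡27), b=37^3·(≡31) mod 37; (27|37)=+1, (31|37)=-1; (−1)^{1·3·18}·(+1)^3·(-1)^1 = -1.
v=17: a=17^1·(≡14), b=17^5·(≡6) mod 17; (14|17)=-1, (6|17)=-1; (−1)^{1·5·8}·(-1)^5·(-1)^1 = +1.
v=∞: -161697030 < 0 and -69190 < 0  ⇒  (a,b)_∞ = -1.
v=41: a=41^1·(≡2), b=41^2·(≡32) mod 41; (2|41)=+1, (32|41)=+1; (−1)^{1·2·20}·(+1)^2·(+1)^1 = +1.
v=31: a=31^0·(≡21), b=31^2·(≡2) mod 31; (21|31)=-1, (2|31)=+1; (−1)^{0·2·15}·(-1)^2·(+1)^0 = +1.
v=19: a=19^1·(≡15), b=19^2·(≡3) mod 19; (15|19)=-1, (3|19)=-1; (−1)^{1·2·9}·(-1)^2·(-1)^1 = -1.
(-161697030, -69190 / ℚ) ramifies at {3, 5, 11, 19, 37, ∞}: a division algebra.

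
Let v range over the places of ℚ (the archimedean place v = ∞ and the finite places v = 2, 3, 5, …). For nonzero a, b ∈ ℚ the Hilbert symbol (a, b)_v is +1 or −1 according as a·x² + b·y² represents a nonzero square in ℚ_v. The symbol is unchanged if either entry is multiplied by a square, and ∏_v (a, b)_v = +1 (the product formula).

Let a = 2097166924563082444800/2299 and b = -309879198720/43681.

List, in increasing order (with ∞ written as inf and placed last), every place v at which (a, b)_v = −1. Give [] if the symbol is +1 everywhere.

Mod squares: a ≡ 284487, b ≡ -76245. Check v ∈ {∞, 2, 3, 5, 7, 11, 13, 17, 19, 23, 31}.
v=3: a=3^7·(≡2), b=3^5·(≡1) mod 3; (2|3)=-1, (1|3)=+1; (−1)^{7·5·1}·(-1)^5·(+1)^7 = +1.
v=2: v_2(a)=16, v_2(b)=10; units ≡ 7, 3 (mod 8); ε·ε+αω+βω = 1·1+16·1+10·0 ≡ 1  ⇒  (a,b)_2 = -1.
v=19: a=19^-1·(≡11), b=19^-2·(≡12) mod 19; (11|19)=+1, (12|19)=-1; (−1)^{-1·-2·9}·(+1)^-2·(-1)^-1 = -1.
v=31: a=31^1·(≡10), b=31^0·(≡23) mod 31; (10|31)=+1, (23|31)=-1; (−1)^{1·0·15}·(+1)^0·(-1)^1 = -1.
v=11: a=11^-2·(≡3), b=11^-2·(≡7) mod 11; (3|11)=+1, (7|11)=-1; (−1)^{-2·-2·5}·(+1)^-2·(-1)^-2 = +1.
v=17: a=17^2·(≡4), b=17^1·(≡12) mod 17; (4|17)=+1, (12|17)=-1; (−1)^{2·1·8}·(+1)^1·(-1)^2 = +1.
v=7: a=7^5·(≡5), b=7^2·(≡6) mod 7; (5|7)=-1, (6|7)=-1; (−1)^{5·2·3}·(-1)^2·(-1)^5 = -1.
v=5: a=5^2·(≡3), b=5^1·(≡1) mod 5; (3|5)=-1, (1|5)=+1; (−1)^{2·1·2}·(-1)^1·(+1)^2 = -1.
v=23: a=23^1·(≡13), b=23^1·(≡21) mod 23; (13|23)=+1, (21|23)=-1; (−1)^{1·1·11}·(+1)^1·(-1)^1 = +1.
v=∞: 284487 > 0 and -76245 < 0  ⇒  (a,b)_∞ = +1.
v=13: a=13^2·(≡2), b=13^1·(≡11) mod 13; (2|13)=-1, (11|13)=-1; (−1)^{2·1·6}·(-1)^1·(-1)^2 = -1.
(284487, -76245 / ℚ) ramifies at {2, 5, 7, 13, 19, 31}: a division algebra.

[2, 5, 7, 13, 19, 31]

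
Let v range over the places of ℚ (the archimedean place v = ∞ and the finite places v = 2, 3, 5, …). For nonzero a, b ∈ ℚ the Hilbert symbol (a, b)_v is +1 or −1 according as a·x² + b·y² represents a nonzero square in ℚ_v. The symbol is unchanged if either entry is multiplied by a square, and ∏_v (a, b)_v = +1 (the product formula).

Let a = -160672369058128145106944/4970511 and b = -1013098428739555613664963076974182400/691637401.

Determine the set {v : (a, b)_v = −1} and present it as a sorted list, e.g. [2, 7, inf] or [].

(a, b) ≡ (-63726, -66994) mod (ℚ^×)²; places V = {2, 3, 5, 7, 11, 13, 17, 19, 29, 41, 43, ∞}.
(a,b)_7: α=-2, u≡4; β=-2, v≡5 (mod 7); (4|7)=+1, (5|7)=-1; sign (−1)^0·+1^-2·-1^-2 = +1.
(a,b)_13: α=-1, u≡9; β=-2, v≡11 (mod 13); (9|13)=+1, (11|13)=-1; sign (−1)^0·+1^-2·-1^-1 = -1.
(a,b)_19: α=3, u≡4; β=5, v≡8 (mod 19); (4|19)=+1, (8|19)=-1; sign (−1)^1·+1^5·-1^3 = +1.
(a,b)_43: α=3, u≡10; β=5, v≡19 (mod 43); (10|43)=+1, (19|43)=-1; sign (−1)^1·+1^5·-1^3 = +1.
(a,b)_3: α=-3, u≡1; β=2, v≡2 (mod 3); (1|3)=+1, (2|3)=-1; sign (−1)^0·+1^2·-1^-3 = -1.
(a,b)_11: α=2, u≡7; β=2, v≡10 (mod 11); (7|11)=-1, (10|11)=-1; sign (−1)^0·-1^2·-1^2 = +1.
(a,b)_41: α=2, u≡14; β=3, v≡26 (mod 41); (14|41)=-1, (26|41)=-1; sign (−1)^0·-1^3·-1^2 = -1.
(a,b)_2: α=11, β=21; u≡1, v≡7 (mod 8); ε(u)ε(v)=0·1, αω(v)=11·0, βω(u)=21·0; sum ≡ 0  ⇒  +1.
(a,b)_5: α=0, u≡1; β=2, v≡4 (mod 5); (1|5)=+1, (4|5)=+1; sign (−1)^0·+1^2·+1^0 = +1.
(a,b)_17: α=-2, u≡12; β=-4, v≡6 (mod 17); (12|17)=-1, (6|17)=-1; sign (−1)^0·-1^-4·-1^-2 = +1.
(a,b)_29: α=4, u≡1; β=4, v≡28 (mod 29); (1|29)=+1, (28|29)=+1; sign (−1)^0·+1^4·+1^4 = +1.
(a,b)_∞: sgn(-63726)=−, sgn(-66994)=−, so -1.
Ram(-63726, -66994) = {3, 13, 41, ∞}; no ℚ_3-point on the conic.

[3, 13, 41, inf]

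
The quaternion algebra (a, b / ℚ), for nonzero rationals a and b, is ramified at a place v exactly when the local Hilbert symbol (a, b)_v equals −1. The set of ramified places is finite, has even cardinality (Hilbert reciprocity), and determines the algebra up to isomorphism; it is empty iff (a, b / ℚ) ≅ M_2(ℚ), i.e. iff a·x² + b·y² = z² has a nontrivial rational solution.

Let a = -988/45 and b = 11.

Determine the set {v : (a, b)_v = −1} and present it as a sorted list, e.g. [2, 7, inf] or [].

[11, 13]

(a, b) ≡ (-1235, 11) mod (ℚ^×)²; places V = {2, 3, 5, 11, 13, 19, ∞}.
(a,b)_∞: sgn(-1235)=−, sgn(11)=+, so +1.
(a,b)_13: α=1, u≡9; β=0, v≡11 (mod 13); (9|13)=+1, (11|13)=-1; sign (−1)^0·+1^0·-1^1 = -1.
(a,b)_5: α=-1, u≡3; β=0, v≡1 (mod 5); (3|5)=-1, (1|5)=+1; sign (−1)^0·-1^0·+1^-1 = +1.
(a,b)_3: α=-2, u≡1; β=0, v≡2 (mod 3); (1|3)=+1, (2|3)=-1; sign (−1)^0·+1^0·-1^-2 = +1.
(a,b)_19: α=1, u≡17; β=0, v≡11 (mod 19); (17|19)=+1, (11|19)=+1; sign (−1)^0·+1^0·+1^1 = +1.
(a,b)_11: α=0, u≡2; β=1, v≡1 (mod 11); (2|11)=-1, (1|11)=+1; sign (−1)^0·-1^1·+1^0 = -1.
(a,b)_2: α=2, β=0; u≡5, v≡3 (mod 8); ε(u)ε(v)=0·1, αω(v)=2·1, βω(u)=0·1; sum ≡ 0  ⇒  +1.
|Ram(-1235, 11)| = 2, even; anisotropic at {11, 13}.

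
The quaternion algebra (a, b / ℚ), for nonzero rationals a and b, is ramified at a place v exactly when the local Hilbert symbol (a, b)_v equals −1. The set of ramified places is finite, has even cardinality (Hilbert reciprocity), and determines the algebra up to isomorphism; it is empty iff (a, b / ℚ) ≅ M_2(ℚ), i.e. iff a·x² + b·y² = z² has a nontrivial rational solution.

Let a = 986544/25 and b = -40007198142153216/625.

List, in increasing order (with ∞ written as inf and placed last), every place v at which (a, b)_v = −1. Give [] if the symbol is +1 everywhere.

(a, b) ≡ (6851, -41106) mod (ℚ^×)²; places V = {2, 3, 5, 13, 17, 31, ∞}.
(a,b)_3: α=2, u≡2; β=5, v≡2 (mod 3); (2|3)=-1, (2|3)=-1; sign (−1)^0·-1^5·-1^2 = -1.
(a,b)_13: α=1, u≡6; β=3, v≡9 (mod 13); (6|13)=-1, (9|13)=+1; sign (−1)^0·-1^3·+1^1 = -1.
(a,b)_5: α=-2, u≡4; β=-4, v≡4 (mod 5); (4|5)=+1, (4|5)=+1; sign (−1)^0·+1^-4·+1^-2 = +1.
(a,b)_17: α=1, u≡12; β=3, v≡2 (mod 17); (12|17)=-1, (2|17)=+1; sign (−1)^0·-1^3·+1^1 = -1.
(a,b)_∞: sgn(6851)=+, sgn(-41106)=−, so +1.
(a,b)_2: α=4, β=9; u≡3, v≡7 (mod 8); ε(u)ε(v)=1·1, αω(v)=4·0, βω(u)=9·1; sum ≡ 0  ⇒  +1.
(a,b)_31: α=1, u≡28; β=3, v≡1 (mod 31); (28|31)=+1, (1|31)=+1; sign (−1)^1·+1^3·+1^1 = -1.
Ram(6851, -41106) = {3, 13, 17, 31}; no ℚ_3-point on the conic.

[3, 13, 17, 31]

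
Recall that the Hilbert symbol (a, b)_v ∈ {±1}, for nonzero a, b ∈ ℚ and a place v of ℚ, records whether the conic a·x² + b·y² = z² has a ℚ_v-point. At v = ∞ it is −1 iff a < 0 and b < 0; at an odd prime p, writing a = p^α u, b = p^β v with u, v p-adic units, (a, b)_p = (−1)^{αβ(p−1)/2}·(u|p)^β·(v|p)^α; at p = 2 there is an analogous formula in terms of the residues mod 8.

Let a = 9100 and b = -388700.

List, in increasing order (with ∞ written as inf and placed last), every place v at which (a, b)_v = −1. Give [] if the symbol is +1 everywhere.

Mod squares: a ≡ 91, b ≡ -23. Check v ∈ {∞, 2, 5, 7, 13, 23}.
v=23: a=23^0·(≡15), b=23^1·(≡5) mod 23; (15|23)=-1, (5|23)=-1; (−1)^{0·1·11}·(-1)^1·(-1)^0 = -1.
v=∞: 91 > 0 and -23 < 0  ⇒  (a,b)_∞ = +1.
v=7: a=7^1·(≡5), b=7^0·(≡3) mod 7; (5|7)=-1, (3|7)=-1; (−1)^{1·0·3}·(-1)^0·(-1)^1 = -1.
v=2: v_2(a)=2, v_2(b)=2; units ≡ 3, 1 (mod 8); ε·ε+αω+βω = 1·0+2·0+2·1 ≡ 0  ⇒  (a,b)_2 = +1.
v=5: a=5^2·(≡4), b=5^2·(≡2) mod 5; (4|5)=+1, (2|5)=-1; (−1)^{2·2·2}·(+1)^2·(-1)^2 = +1.
v=13: a=13^1·(≡11), b=13^2·(≡1) mod 13; (11|13)=-1, (1|13)=+1; (−1)^{1·2·6}·(-1)^2·(+1)^1 = +1.
Ram(91, -23) = {7, 23}; no ℚ_7-point on the conic.

[7, 23]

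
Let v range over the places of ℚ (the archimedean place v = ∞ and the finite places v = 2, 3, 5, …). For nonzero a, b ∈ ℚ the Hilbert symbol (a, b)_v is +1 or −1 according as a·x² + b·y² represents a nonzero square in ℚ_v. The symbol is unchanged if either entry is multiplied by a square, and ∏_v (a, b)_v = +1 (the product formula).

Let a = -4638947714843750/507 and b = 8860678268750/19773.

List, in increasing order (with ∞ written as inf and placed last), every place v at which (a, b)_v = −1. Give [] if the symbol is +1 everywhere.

[3, 5, 7, 23]

(a, b) ≡ (-1122, 3913910) mod (ℚ^×)²; places V = {2, 3, 5, 7, 11, 13, 17, 23, 31, ∞}.
(a,b)_31: α=0, u≡14; β=2, v≡5 (mod 31); (14|31)=+1, (5|31)=+1; sign (−1)^0·+1^2·+1^0 = +1.
(a,b)_∞: sgn(-1122)=−, sgn(3913910)=+, so +1.
(a,b)_7: α=4, u≡6; β=3, v≡3 (mod 7); (6|7)=-1, (3|7)=-1; sign (−1)^0·-1^3·-1^4 = -1.
(a,b)_3: α=-1, u≡1; β=-2, v≡2 (mod 3); (1|3)=+1, (2|3)=-1; sign (−1)^0·+1^-2·-1^-1 = -1.
(a,b)_5: α=10, u≡2; β=5, v≡2 (mod 5); (2|5)=-1, (2|5)=-1; sign (−1)^0·-1^5·-1^10 = -1.
(a,b)_2: α=1, β=1; u≡7, v≡3 (mod 8); ε(u)ε(v)=1·1, αω(v)=1·1, βω(u)=1·0; sum ≡ 0  ⇒  +1.
(a,b)_17: α=1, u≡1; β=1, v≡9 (mod 17); (1|17)=+1, (9|17)=+1; sign (−1)^0·+1^1·+1^1 = +1.
(a,b)_11: α=1, u≡8; β=1, v≡5 (mod 11); (8|11)=-1, (5|11)=+1; sign (−1)^1·-1^1·+1^1 = +1.
(a,b)_23: α=2, u≡20; β=1, v≡6 (mod 23); (20|23)=-1, (6|23)=+1; sign (−1)^0·-1^1·+1^2 = -1.
(a,b)_13: α=-2, u≡10; β=-3, v≡1 (mod 13); (10|13)=+1, (1|13)=+1; sign (−1)^0·+1^-3·+1^-2 = +1.
|Ram(-1122, 3913910)| = 4, even; anisotropic at {3, 5, 7, 23}.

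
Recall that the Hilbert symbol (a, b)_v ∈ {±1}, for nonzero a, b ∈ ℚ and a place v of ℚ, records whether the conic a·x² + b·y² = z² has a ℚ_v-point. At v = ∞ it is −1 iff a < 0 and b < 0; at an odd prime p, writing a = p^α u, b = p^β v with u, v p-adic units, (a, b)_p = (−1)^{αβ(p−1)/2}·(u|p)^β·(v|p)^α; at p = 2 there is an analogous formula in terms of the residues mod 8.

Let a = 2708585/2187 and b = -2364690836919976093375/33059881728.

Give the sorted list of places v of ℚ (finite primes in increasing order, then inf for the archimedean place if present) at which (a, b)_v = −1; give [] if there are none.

[2, 3, 17, 37]

(a, b) ≡ (555, -66045) mod (ℚ^×)²; places V = {2, 3, 5, 7, 11, 17, 37, ∞}.
(a,b)_5: α=1, u≡1; β=3, v≡1 (mod 5); (1|5)=+1, (1|5)=+1; sign (−1)^0·+1^3·+1^1 = +1.
(a,b)_7: α=0, u≡4; β=1, v≡4 (mod 7); (4|7)=+1, (4|7)=+1; sign (−1)^0·+1^1·+1^0 = +1.
(a,b)_37: α=1, u≡14; β=3, v≡1 (mod 37); (14|37)=-1, (1|37)=+1; sign (−1)^0·-1^3·+1^1 = -1.
(a,b)_3: α=-7, u≡2; β=-17, v≡2 (mod 3); (2|3)=-1, (2|3)=-1; sign (−1)^1·-1^-17·-1^-7 = -1.
(a,b)_2: α=0, β=-8; u≡3, v≡3 (mod 8); ε(u)ε(v)=1·1, αω(v)=0·1, βω(u)=-8·1; sum ≡ 1  ⇒  -1.
(a,b)_∞: sgn(555)=+, sgn(-66045)=−, so +1.
(a,b)_11: α=4, u≡1; β=12, v≡10 (mod 11); (1|11)=+1, (10|11)=-1; sign (−1)^0·+1^12·-1^4 = +1.
(a,b)_17: α=0, u≡7; β=1, v≡16 (mod 17); (7|17)=-1, (16|17)=+1; sign (−1)^0·-1^1·+1^0 = -1.
Ram(555, -66045) = {2, 3, 17, 37}; no ℚ_2-point on the conic.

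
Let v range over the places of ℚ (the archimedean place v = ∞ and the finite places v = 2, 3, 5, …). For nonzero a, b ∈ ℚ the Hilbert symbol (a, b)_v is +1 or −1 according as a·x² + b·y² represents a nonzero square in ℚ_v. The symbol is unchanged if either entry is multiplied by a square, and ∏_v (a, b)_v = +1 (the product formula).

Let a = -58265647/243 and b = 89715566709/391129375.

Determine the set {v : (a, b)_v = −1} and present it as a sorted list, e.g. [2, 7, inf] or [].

(a, b) ≡ (-330429, 11067) mod (ℚ^×)²; places V = {2, 3, 5, 7, 11, 13, 17, 19, 23, 31, ∞}.
(a,b)_∞: sgn(-330429)=−, sgn(11067)=+, so +1.
(a,b)_13: α=0, u≡6; β=-2, v≡12 (mod 13); (6|13)=-1, (12|13)=+1; sign (−1)^0·-1^-2·+1^0 = +1.
(a,b)_5: α=0, u≡1; β=-4, v≡2 (mod 5); (1|5)=+1, (2|5)=-1; sign (−1)^0·+1^-4·-1^0 = +1.
(a,b)_31: α=1, u≡20; β=3, v≡10 (mod 31); (20|31)=+1, (10|31)=+1; sign (−1)^1·+1^3·+1^1 = -1.
(a,b)_11: α=1, u≡8; β=0, v≡1 (mod 11); (8|11)=-1, (1|11)=+1; sign (−1)^0·-1^0·+1^1 = +1.
(a,b)_3: α=-5, u≡2; β=11, v≡2 (mod 3); (2|3)=-1, (2|3)=-1; sign (−1)^1·-1^11·-1^-5 = -1.
(a,b)_17: α=1, u≡6; β=1, v≡3 (mod 17); (6|17)=-1, (3|17)=-1; sign (−1)^0·-1^1·-1^1 = +1.
(a,b)_23: α=2, u≡18; β=-2, v≡6 (mod 23); (18|23)=+1, (6|23)=+1; sign (−1)^0·+1^-2·+1^2 = +1.
(a,b)_19: α=1, u≡8; β=0, v≡7 (mod 19); (8|19)=-1, (7|19)=+1; sign (−1)^0·-1^0·+1^1 = +1.
(a,b)_2: α=0, β=0; u≡3, v≡3 (mod 8); ε(u)ε(v)=1·1, αω(v)=0·1, βω(u)=0·1; sum ≡ 1  ⇒  -1.
(a,b)_7: α=0, u≡3; β=-1, v≡6 (mod 7); (3|7)=-1, (6|7)=-1; sign (−1)^0·-1^-1·-1^0 = -1.
|Ram(-330429, 11067)| = 4, even; anisotropic at {2, 3, 7, 31}.

[2, 3, 7, 31]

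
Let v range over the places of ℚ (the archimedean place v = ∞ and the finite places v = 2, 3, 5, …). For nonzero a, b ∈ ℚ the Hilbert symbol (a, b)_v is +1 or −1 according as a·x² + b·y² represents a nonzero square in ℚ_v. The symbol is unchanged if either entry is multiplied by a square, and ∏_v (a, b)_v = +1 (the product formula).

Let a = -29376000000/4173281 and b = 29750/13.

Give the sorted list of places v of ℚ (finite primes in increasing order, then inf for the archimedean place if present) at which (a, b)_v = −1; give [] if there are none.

[2, 3, 7, 13, 17, 23]

Mod squares: a ≡ -8211, b ≡ 15470. Check v ∈ {∞, 2, 3, 5, 7, 13, 17, 23}.
v=3: a=3^3·(≡2), b=3^0·(≡2) mod 3; (2|3)=-1, (2|3)=-1; (−1)^{3·0·1}·(-1)^0·(-1)^3 = -1.
v=23: a=23^-3·(≡15), b=23^0·(≡15) mod 23; (15|23)=-1, (15|23)=-1; (−1)^{-3·0·11}·(-1)^0·(-1)^-3 = -1.
v=7: a=7^-3·(≡3), b=7^1·(≡6) mod 7; (3|7)=-1, (6|7)=-1; (−1)^{-3·1·3}·(-1)^1·(-1)^-3 = -1.
v=5: a=5^6·(≡1), b=5^3·(≡1) mod 5; (1|5)=+1, (1|5)=+1; (−1)^{6·3·2}·(+1)^3·(+1)^6 = +1.
v=13: a=13^0·(≡7), b=13^-1·(≡6) mod 13; (7|13)=-1, (6|13)=-1; (−1)^{0·-1·6}·(-1)^-1·(-1)^0 = -1.
v=2: v_2(a)=12, v_2(b)=1; units ≡ 5, 7 (mod 8); ε·ε+αω+βω = 0·1+12·0+1·1 ≡ 1  ⇒  (a,b)_2 = -1.
v=∞: -8211 < 0 and 15470 > 0  ⇒  (a,b)_∞ = +1.
v=17: a=17^1·(≡10), b=17^1·(≡13) mod 17; (10|17)=-1, (13|17)=+1; (−1)^{1·1·8}·(-1)^1·(+1)^1 = -1.
|Ram(-8211, 15470)| = 6, even; anisotropic at {2, 3, 7, 13, 17, 23}.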